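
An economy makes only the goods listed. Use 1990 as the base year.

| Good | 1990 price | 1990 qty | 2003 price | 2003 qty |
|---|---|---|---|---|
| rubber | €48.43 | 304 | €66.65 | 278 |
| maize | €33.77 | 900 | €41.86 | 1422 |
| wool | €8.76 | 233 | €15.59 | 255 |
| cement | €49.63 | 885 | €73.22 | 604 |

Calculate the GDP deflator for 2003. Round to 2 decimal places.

Nominal GDP 2003 = 66.65·278 + 41.86·1422 + 15.59·255 + 73.22·604 = 126253.95.
Real GDP 2003 (at 1990 prices) = 48.43·278 + 33.77·1422 + 8.76·255 + 49.63·604 = 93694.80.
Deflator = Nominal/Real × 100 = 126253.95/93694.80 × 100 = 134.750.

134.75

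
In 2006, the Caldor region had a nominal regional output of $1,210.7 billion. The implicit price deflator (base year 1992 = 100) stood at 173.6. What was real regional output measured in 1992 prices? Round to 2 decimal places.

$697.41 billion

Real regional output = Nominal / (implicit price deflator/100) = 1210.7 / 1.736 = 697.41.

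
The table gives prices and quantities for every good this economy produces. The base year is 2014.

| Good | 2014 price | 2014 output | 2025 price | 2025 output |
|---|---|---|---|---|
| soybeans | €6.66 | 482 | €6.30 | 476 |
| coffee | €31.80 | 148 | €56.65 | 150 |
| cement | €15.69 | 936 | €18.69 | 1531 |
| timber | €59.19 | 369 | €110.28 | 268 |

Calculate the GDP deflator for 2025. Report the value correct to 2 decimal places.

145.67

Nominal GDP 2025 = 6.30·476 + 56.65·150 + 18.69·1531 + 110.28·268 = 69665.73.
Real GDP 2025 (at 2014 prices) = 6.66·476 + 31.80·150 + 15.69·1531 + 59.19·268 = 47824.47.
Deflator = Nominal/Real × 100 = 69665.73/47824.47 × 100 = 145.670.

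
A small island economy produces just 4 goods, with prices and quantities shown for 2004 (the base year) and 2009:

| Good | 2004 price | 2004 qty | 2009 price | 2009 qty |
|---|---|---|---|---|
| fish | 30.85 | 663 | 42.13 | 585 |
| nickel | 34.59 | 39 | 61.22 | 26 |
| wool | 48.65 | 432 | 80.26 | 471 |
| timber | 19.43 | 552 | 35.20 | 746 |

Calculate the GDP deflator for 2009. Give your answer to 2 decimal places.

Nominal GDP 2009 = 42.13·585 + 61.22·26 + 80.26·471 + 35.20·746 = 90299.43.
Real GDP 2009 (at 2004 prices) = 30.85·585 + 34.59·26 + 48.65·471 + 19.43·746 = 56355.52.
Deflator = Nominal/Real × 100 = 90299.43/56355.52 × 100 = 160.232.

160.23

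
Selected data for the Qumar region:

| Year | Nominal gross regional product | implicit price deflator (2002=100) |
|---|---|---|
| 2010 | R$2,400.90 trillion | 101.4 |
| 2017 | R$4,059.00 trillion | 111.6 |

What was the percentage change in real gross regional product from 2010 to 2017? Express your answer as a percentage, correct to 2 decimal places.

53.61%

Real gross regional product 2010 = 2400.90 / 1.014 = 2367.75.
Real gross regional product 2017 = 4059.00 / 1.116 = 3637.10.
Real growth = 3637.10 / 2367.75 − 1 = 0.5361.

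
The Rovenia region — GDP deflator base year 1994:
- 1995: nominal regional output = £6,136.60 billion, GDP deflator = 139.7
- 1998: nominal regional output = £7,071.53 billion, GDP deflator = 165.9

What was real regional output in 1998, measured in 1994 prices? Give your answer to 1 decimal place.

£4,262.5 billion

Real regional output = Nominal / (GDP deflator/100) = 7071.53 / 1.659 = 4262.53.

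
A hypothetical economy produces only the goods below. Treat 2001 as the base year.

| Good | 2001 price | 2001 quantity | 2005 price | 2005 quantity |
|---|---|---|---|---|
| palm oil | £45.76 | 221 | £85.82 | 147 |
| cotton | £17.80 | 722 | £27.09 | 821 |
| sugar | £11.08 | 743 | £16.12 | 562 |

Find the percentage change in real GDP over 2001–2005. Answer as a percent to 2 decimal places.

Real GDP 2001 = Nominal GDP 2001 = 45.76·221 + 17.80·722 + 11.08·743 = 31197.00.
Real GDP 2005 (at 2001 prices) = 45.76·147 + 17.80·821 + 11.08·562 = 27567.48.
Real growth = 27567.48/31197.00 − 1 = -0.1163.

-11.63%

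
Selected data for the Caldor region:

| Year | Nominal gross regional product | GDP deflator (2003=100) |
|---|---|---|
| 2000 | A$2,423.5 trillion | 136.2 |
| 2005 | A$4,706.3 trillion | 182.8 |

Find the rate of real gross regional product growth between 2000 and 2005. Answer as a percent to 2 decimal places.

Deflate each year: 2000 → 2423.5/1.362 = 1779.37; 2005 → 4706.3/1.828 = 2574.56.
So real gross regional product changed by 2574.56/1779.37 − 1 = 0.4469, i.e. 44.69%.

44.69%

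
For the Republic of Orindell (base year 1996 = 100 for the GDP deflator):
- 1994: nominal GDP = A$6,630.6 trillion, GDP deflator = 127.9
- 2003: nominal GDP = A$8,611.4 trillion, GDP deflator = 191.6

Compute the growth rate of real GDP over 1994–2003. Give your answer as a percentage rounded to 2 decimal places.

-13.30%

Deflate each year: 1994 → 6630.6/1.279 = 5184.21; 2003 → 8611.4/1.916 = 4494.47.
So real GDP changed by 4494.47/5184.21 − 1 = -0.1330, i.e. -13.30%.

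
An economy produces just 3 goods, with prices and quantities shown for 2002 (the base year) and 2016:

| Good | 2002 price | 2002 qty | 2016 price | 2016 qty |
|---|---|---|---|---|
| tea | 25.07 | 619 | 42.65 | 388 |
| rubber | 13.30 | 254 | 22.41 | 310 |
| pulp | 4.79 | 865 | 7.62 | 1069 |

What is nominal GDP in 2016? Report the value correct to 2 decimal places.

31641.08

Nominal GDP 2016 = Σ (p_2016 × q_2016) = 42.65·388 + 22.41·310 + 7.62·1069 = 31641.08.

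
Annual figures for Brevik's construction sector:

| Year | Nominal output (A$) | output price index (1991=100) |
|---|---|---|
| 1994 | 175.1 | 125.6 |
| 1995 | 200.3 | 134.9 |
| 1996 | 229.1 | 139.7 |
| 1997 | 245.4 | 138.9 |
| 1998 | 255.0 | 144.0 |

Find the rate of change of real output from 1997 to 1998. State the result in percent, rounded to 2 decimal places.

0.23%

Real output 1997 = 245.4/1.389 = 176.67.
Real output 1998 = 255.0/1.440 = 177.08.
Change = 177.08/176.67 − 1 = 0.0023.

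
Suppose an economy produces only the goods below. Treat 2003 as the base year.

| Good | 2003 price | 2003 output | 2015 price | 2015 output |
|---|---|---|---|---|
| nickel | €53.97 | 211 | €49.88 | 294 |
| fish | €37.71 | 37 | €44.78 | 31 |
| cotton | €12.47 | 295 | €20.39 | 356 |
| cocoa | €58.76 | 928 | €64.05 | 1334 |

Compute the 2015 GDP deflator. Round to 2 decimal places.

Nominal GDP 2015 = 49.88·294 + 44.78·31 + 20.39·356 + 64.05·1334 = 108754.44.
Real GDP 2015 (at 2003 prices) = 53.97·294 + 37.71·31 + 12.47·356 + 58.76·1334 = 99861.35.
Deflator = Nominal/Real × 100 = 108754.44/99861.35 × 100 = 108.905.

108.91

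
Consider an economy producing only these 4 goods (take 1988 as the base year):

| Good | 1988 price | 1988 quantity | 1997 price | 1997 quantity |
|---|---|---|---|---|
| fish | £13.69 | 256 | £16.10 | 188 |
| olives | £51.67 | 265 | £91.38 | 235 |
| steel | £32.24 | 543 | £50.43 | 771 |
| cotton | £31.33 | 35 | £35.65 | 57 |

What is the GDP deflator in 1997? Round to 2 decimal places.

158.16

Nominal GDP 1997 = 16.10·188 + 91.38·235 + 50.43·771 + 35.65·57 = 65414.68.
Real GDP 1997 (at 1988 prices) = 13.69·188 + 51.67·235 + 32.24·771 + 31.33·57 = 41359.02.
Deflator = Nominal/Real × 100 = 65414.68/41359.02 × 100 = 158.163.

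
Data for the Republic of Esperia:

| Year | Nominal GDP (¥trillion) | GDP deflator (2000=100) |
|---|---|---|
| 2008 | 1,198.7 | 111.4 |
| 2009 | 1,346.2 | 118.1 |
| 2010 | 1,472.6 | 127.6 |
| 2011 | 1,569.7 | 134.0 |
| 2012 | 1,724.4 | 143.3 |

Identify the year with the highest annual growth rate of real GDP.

2009: real = 1346.2/1.181 = 1139.88; growth vs 2008 (1076.03) = 5.93%.
2010: real = 1472.6/1.276 = 1154.08; growth vs 2009 (1139.88) = 1.25%.
2011: real = 1569.7/1.340 = 1171.42; growth vs 2010 (1154.08) = 1.50%.
2012: real = 1724.4/1.433 = 1203.35; growth vs 2011 (1171.42) = 2.73%.

2009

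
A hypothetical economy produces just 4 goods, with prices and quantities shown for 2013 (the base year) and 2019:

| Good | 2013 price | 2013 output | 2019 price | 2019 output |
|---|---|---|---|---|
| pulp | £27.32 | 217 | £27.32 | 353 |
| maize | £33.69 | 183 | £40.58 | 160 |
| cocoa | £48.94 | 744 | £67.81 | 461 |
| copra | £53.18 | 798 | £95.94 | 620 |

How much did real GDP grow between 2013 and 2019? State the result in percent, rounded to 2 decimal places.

-22.40%

Real GDP 2013 = Nominal GDP 2013 = 27.32·217 + 33.69·183 + 48.94·744 + 53.18·798 = 90942.71.
Real GDP 2019 (at 2013 prices) = 27.32·353 + 33.69·160 + 48.94·461 + 53.18·620 = 70567.30.
Real growth = 70567.30/90942.71 − 1 = -0.2240.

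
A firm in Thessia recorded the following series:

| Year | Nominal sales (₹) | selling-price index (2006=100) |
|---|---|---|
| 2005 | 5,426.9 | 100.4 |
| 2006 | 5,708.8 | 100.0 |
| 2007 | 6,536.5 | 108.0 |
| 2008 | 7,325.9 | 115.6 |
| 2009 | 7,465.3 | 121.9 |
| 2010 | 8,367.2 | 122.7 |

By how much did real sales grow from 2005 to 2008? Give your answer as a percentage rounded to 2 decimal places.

Real sales 2005 = 5426.9/1.004 = 5405.28.
Real sales 2008 = 7325.9/1.156 = 6337.28.
Change = 6337.28/5405.28 − 1 = 0.1724.

17.24%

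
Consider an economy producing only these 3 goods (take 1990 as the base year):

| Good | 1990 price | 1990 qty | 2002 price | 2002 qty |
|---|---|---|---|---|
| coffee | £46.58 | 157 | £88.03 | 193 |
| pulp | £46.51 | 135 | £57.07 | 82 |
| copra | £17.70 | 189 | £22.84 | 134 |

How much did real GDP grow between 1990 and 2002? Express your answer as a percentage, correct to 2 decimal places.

-10.40%

Real GDP 1990 = Nominal GDP 1990 = 46.58·157 + 46.51·135 + 17.70·189 = 16937.21.
Real GDP 2002 (at 1990 prices) = 46.58·193 + 46.51·82 + 17.70·134 = 15175.56.
Real growth = 15175.56/16937.21 − 1 = -0.1040.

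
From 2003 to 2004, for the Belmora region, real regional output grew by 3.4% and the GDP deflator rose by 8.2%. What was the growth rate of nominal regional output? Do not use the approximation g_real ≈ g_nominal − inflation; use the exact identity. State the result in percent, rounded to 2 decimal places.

11.88%

(1 + g_nom) = (1 + g_real)(1 + π) = 1.0340 × 1.0820 = 1.11879.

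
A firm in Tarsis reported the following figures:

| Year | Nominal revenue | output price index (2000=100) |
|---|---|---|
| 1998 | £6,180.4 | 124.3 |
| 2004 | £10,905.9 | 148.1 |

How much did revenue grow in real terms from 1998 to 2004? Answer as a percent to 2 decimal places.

Real revenue 1998 = 6180.4 / 1.243 = 4972.16.
Real revenue 2004 = 10905.9 / 1.481 = 7363.88.
Real growth = 7363.88 / 4972.16 − 1 = 0.4810.

48.10%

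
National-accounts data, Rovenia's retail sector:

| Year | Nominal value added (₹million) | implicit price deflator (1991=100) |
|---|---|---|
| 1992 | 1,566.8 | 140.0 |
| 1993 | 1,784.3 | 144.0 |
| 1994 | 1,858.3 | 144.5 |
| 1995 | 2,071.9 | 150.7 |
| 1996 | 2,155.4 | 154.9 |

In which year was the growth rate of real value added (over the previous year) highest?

1993: real = 1784.3/1.440 = 1239.10; growth vs 1992 (1119.14) = 10.72%.
1994: real = 1858.3/1.445 = 1286.02; growth vs 1993 (1239.10) = 3.79%.
1995: real = 2071.9/1.507 = 1374.85; growth vs 1994 (1286.02) = 6.91%.
1996: real = 2155.4/1.549 = 1391.48; growth vs 1995 (1374.85) = 1.21%.

1993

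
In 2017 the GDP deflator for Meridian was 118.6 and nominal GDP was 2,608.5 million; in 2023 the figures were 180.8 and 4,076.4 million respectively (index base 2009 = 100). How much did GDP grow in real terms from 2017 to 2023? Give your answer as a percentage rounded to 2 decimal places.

Deflate each year: 2017 → 2608.5/1.186 = 2199.41; 2023 → 4076.4/1.808 = 2254.65.
So real GDP changed by 2254.65/2199.41 − 1 = 0.0251, i.e. 2.51%.

2.51%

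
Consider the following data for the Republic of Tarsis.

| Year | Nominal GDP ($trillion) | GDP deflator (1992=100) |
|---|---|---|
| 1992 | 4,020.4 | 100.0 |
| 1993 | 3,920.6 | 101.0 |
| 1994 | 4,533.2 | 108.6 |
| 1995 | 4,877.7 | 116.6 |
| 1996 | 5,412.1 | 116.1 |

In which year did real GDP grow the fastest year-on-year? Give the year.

1996

1993: real = 3920.6/1.010 = 3881.78; growth vs 1992 (4020.40) = -3.45%.
1994: real = 4533.2/1.086 = 4174.22; growth vs 1993 (3881.78) = 7.53%.
1995: real = 4877.7/1.166 = 4183.28; growth vs 1994 (4174.22) = 0.22%.
1996: real = 5412.1/1.161 = 4661.58; growth vs 1995 (4183.28) = 11.43%.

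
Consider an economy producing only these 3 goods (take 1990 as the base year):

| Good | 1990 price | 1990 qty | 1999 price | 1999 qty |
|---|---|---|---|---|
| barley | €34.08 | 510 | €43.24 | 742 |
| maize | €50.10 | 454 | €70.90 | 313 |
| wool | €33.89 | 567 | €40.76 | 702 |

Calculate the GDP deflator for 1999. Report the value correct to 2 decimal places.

Nominal GDP 1999 = 43.24·742 + 70.90·313 + 40.76·702 = 82889.30.
Real GDP 1999 (at 1990 prices) = 34.08·742 + 50.10·313 + 33.89·702 = 64759.44.
Deflator = Nominal/Real × 100 = 82889.30/64759.44 × 100 = 127.996.

128.00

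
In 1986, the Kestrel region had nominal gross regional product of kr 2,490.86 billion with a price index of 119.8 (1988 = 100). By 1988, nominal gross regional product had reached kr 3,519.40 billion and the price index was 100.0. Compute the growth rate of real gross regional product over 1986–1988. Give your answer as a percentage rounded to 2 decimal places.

Deflate each year: 1986 → 2490.86/1.198 = 2079.18; 1988 → 3519.40/1.000 = 3519.40.
So real gross regional product changed by 3519.40/2079.18 − 1 = 0.6927, i.e. 69.27%.

69.27%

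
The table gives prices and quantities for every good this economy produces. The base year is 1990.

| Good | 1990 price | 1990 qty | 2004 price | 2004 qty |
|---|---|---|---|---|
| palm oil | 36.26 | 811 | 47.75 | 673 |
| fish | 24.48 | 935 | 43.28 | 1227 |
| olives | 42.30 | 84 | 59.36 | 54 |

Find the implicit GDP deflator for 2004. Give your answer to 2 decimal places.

155.92

Nominal GDP 2004 = 47.75·673 + 43.28·1227 + 59.36·54 = 88445.75.
Real GDP 2004 (at 1990 prices) = 36.26·673 + 24.48·1227 + 42.30·54 = 56724.14.
Deflator = Nominal/Real × 100 = 88445.75/56724.14 × 100 = 155.923.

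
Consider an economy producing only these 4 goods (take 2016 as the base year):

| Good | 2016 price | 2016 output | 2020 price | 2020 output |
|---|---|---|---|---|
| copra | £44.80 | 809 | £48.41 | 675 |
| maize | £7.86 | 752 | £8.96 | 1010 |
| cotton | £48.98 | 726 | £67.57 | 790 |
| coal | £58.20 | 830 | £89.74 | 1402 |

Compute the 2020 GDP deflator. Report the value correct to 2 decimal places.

139.41

Nominal GDP 2020 = 48.41·675 + 8.96·1010 + 67.57·790 + 89.74·1402 = 220922.13.
Real GDP 2020 (at 2016 prices) = 44.80·675 + 7.86·1010 + 48.98·790 + 58.20·1402 = 158469.20.
Deflator = Nominal/Real × 100 = 220922.13/158469.20 × 100 = 139.410.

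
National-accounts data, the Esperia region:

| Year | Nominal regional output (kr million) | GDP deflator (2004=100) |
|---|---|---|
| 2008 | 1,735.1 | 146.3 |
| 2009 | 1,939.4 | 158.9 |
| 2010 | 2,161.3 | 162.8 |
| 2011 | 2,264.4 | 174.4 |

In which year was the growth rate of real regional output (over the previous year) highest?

2010

2009: real = 1939.4/1.589 = 1220.52; growth vs 2008 (1185.99) = 2.91%.
2010: real = 2161.3/1.628 = 1327.58; growth vs 2009 (1220.52) = 8.77%.
2011: real = 2264.4/1.744 = 1298.39; growth vs 2010 (1327.58) = -2.20%.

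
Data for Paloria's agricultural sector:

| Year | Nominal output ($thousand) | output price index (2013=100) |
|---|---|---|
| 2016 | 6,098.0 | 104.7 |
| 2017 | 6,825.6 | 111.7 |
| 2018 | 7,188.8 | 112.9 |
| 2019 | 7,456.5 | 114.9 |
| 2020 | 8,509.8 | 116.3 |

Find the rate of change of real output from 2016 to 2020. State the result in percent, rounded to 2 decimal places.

25.63%

Real output 2016 = 6098.0/1.047 = 5824.26.
Real output 2020 = 8509.8/1.163 = 7317.11.
Change = 7317.11/5824.26 − 1 = 0.2563.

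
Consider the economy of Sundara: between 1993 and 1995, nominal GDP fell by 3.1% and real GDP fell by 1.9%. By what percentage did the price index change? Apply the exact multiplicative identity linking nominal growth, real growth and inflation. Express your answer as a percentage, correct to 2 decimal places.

-1.22%

(1 + g_nom) = (1 + g_real)(1 + π), so π = 0.9690 / 0.9810 − 1 = -0.01223.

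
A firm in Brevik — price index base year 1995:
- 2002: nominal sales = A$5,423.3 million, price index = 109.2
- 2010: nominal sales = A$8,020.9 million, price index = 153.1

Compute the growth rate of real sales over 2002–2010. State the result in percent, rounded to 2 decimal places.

5.49%

Real sales 2002 = 5423.3 / 1.092 = 4966.39.
Real sales 2010 = 8020.9 / 1.531 = 5238.99.
Real growth = 5238.99 / 4966.39 − 1 = 0.0549.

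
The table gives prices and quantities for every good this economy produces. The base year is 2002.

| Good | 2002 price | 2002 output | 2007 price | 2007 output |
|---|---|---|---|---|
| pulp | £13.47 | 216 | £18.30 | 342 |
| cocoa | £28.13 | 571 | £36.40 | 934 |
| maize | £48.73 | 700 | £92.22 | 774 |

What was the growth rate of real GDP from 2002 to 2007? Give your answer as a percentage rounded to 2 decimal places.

Real GDP 2002 = Nominal GDP 2002 = 13.47·216 + 28.13·571 + 48.73·700 = 53082.75.
Real GDP 2007 (at 2002 prices) = 13.47·342 + 28.13·934 + 48.73·774 = 68597.18.
Real growth = 68597.18/53082.75 − 1 = 0.2923.

29.23%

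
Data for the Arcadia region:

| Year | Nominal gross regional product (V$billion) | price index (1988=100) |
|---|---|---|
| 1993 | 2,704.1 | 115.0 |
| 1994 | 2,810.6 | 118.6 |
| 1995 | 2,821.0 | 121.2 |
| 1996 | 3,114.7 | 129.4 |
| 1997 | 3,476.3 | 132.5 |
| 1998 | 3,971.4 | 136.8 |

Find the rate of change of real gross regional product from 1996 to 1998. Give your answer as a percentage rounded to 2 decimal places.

Real gross regional product 1996 = 3114.7/1.294 = 2407.03.
Real gross regional product 1998 = 3971.4/1.368 = 2903.07.
Change = 2903.07/2407.03 − 1 = 0.2061.

20.61%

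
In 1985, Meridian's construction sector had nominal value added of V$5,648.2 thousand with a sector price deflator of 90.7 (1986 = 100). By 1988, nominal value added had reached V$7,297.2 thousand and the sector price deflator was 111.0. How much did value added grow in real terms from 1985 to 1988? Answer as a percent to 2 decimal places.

5.57%

Deflate each year: 1985 → 5648.2/0.907 = 6227.34; 1988 → 7297.2/1.110 = 6574.05.
So real value added changed by 6574.05/6227.34 − 1 = 0.0557, i.e. 5.57%.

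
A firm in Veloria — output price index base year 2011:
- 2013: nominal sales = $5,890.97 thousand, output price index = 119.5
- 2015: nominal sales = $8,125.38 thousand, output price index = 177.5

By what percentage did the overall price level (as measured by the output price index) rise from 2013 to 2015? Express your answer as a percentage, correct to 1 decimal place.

Price-level change = 177.5 / 119.5 − 1 = 0.4854.

48.5%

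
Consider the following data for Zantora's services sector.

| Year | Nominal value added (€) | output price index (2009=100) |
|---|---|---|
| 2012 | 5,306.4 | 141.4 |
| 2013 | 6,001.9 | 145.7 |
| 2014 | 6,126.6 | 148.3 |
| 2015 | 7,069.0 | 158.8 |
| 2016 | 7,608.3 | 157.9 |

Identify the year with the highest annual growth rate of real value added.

2013

2013: real = 6001.9/1.457 = 4119.35; growth vs 2012 (3752.76) = 9.77%.
2014: real = 6126.6/1.483 = 4131.22; growth vs 2013 (4119.35) = 0.29%.
2015: real = 7069.0/1.588 = 4451.51; growth vs 2014 (4131.22) = 7.75%.
2016: real = 7608.3/1.579 = 4818.43; growth vs 2015 (4451.51) = 8.24%.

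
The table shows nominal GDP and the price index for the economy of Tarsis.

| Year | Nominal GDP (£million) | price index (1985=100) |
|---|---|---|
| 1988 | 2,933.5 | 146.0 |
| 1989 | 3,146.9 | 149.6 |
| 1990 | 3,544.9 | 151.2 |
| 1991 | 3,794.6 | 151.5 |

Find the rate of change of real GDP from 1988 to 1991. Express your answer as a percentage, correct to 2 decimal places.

Real GDP 1988 = 2933.5/1.460 = 2009.25.
Real GDP 1991 = 3794.6/1.515 = 2504.69.
Change = 2504.69/2009.25 − 1 = 0.2466.

24.66%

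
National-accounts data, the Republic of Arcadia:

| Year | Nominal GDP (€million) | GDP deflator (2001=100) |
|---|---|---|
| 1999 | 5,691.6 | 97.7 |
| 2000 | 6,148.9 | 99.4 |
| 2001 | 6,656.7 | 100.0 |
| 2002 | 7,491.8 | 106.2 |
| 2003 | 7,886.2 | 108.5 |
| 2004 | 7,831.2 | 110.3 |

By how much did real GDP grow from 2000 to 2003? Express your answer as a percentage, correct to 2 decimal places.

Real GDP 2000 = 6148.9/0.994 = 6186.02.
Real GDP 2003 = 7886.2/1.085 = 7268.39.
Change = 7268.39/6186.02 − 1 = 0.1750.

17.50%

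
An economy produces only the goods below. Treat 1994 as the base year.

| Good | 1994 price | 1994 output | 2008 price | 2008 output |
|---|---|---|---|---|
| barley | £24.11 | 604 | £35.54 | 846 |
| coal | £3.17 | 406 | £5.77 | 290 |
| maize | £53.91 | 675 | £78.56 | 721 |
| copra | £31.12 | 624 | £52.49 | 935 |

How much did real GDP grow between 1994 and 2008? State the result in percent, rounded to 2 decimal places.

24.60%

Real GDP 1994 = Nominal GDP 1994 = 24.11·604 + 3.17·406 + 53.91·675 + 31.12·624 = 71657.59.
Real GDP 2008 (at 1994 prices) = 24.11·846 + 3.17·290 + 53.91·721 + 31.12·935 = 89282.67.
Real growth = 89282.67/71657.59 − 1 = 0.2460.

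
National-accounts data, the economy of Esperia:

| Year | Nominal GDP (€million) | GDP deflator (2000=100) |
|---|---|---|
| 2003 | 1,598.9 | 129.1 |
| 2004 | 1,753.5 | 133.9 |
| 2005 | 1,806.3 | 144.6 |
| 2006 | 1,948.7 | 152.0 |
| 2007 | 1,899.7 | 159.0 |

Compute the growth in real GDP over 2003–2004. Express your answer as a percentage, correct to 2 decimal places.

Real GDP 2003 = 1598.9/1.291 = 1238.50.
Real GDP 2004 = 1753.5/1.339 = 1309.56.
Change = 1309.56/1238.50 − 1 = 0.0574.

5.74%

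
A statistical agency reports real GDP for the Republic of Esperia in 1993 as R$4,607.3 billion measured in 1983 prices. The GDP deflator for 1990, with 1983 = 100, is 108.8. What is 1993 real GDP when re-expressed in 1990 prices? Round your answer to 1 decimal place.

Real GDP in 1990 prices = Real GDP in 1983 prices × (P_1990/P_1983) = 4607.3 × 1.088 = 5012.74.

R$5,012.7 billion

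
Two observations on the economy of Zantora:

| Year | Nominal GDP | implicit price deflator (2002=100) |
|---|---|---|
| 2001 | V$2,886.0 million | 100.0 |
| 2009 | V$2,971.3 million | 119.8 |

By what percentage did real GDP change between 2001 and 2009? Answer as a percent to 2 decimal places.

-14.06%

Real GDP 2001 = 2886.0 / 1.000 = 2886.00.
Real GDP 2009 = 2971.3 / 1.198 = 2480.22.
Real growth = 2480.22 / 2886.00 − 1 = -0.1406.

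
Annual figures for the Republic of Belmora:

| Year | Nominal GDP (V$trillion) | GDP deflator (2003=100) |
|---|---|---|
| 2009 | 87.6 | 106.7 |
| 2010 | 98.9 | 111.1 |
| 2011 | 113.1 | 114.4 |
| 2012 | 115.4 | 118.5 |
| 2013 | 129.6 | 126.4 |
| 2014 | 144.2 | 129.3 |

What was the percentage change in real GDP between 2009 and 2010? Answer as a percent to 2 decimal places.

Real GDP 2009 = 87.6/1.067 = 82.10.
Real GDP 2010 = 98.9/1.111 = 89.02.
Change = 89.02/82.10 − 1 = 0.0843.

8.43%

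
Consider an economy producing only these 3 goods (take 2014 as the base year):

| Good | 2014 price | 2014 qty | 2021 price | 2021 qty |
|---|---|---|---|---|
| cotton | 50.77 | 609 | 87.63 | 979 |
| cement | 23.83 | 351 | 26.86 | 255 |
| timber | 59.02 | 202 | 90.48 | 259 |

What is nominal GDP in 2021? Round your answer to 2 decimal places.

116073.39

Nominal GDP 2021 = Σ (p_2021 × q_2021) = 87.63·979 + 26.86·255 + 90.48·259 = 116073.39.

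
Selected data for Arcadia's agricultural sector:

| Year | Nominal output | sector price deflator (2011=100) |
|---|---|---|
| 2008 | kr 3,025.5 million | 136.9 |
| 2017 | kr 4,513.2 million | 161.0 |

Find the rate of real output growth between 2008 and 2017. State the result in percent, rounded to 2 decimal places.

26.84%

Deflate each year: 2008 → 3025.5/1.369 = 2210.01; 2017 → 4513.2/1.610 = 2803.23.
So real output changed by 2803.23/2210.01 − 1 = 0.2684, i.e. 26.84%.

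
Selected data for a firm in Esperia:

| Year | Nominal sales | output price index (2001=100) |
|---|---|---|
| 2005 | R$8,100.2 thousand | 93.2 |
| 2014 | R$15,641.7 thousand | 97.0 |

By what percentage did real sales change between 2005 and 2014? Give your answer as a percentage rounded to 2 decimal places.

Real sales 2005 = 8100.2 / 0.932 = 8691.20.
Real sales 2014 = 15641.7 / 0.970 = 16125.46.
Real growth = 16125.46 / 8691.20 − 1 = 0.8554.

85.54%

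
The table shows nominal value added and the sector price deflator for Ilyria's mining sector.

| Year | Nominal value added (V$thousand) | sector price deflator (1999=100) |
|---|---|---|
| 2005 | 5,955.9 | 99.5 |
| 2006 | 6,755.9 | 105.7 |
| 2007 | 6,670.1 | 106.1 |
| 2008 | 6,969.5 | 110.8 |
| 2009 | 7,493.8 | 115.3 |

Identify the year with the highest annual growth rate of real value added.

2006: real = 6755.9/1.057 = 6391.58; growth vs 2005 (5985.83) = 6.78%.
2007: real = 6670.1/1.061 = 6286.62; growth vs 2006 (6391.58) = -1.64%.
2008: real = 6969.5/1.108 = 6290.16; growth vs 2007 (6286.62) = 0.06%.
2009: real = 7493.8/1.153 = 6499.39; growth vs 2008 (6290.16) = 3.33%.

2006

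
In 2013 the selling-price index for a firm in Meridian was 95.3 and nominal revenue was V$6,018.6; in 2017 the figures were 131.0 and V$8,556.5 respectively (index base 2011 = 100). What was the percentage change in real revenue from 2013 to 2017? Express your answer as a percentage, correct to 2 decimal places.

Deflate each year: 2013 → 6018.6/0.953 = 6315.42; 2017 → 8556.5/1.310 = 6531.68.
So real revenue changed by 6531.68/6315.42 − 1 = 0.0342, i.e. 3.42%.

3.42%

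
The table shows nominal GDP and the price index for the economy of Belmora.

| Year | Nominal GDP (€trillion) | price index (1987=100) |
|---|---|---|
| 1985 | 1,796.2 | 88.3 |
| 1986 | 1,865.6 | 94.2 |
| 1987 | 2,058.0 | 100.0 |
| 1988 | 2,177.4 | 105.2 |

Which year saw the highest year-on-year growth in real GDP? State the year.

1986: real = 1865.6/0.942 = 1980.47; growth vs 1985 (2034.20) = -2.64%.
1987: real = 2058.0/1.000 = 2058.00; growth vs 1986 (1980.47) = 3.91%.
1988: real = 2177.4/1.052 = 2069.77; growth vs 1987 (2058.00) = 0.57%.

1987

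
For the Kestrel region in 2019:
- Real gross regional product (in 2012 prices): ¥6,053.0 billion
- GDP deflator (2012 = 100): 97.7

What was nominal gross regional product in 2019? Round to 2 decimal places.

¥5,913.78 billion

Nominal gross regional product = Real × (GDP deflator/100) = 6053.0 × 0.977 = 5913.78.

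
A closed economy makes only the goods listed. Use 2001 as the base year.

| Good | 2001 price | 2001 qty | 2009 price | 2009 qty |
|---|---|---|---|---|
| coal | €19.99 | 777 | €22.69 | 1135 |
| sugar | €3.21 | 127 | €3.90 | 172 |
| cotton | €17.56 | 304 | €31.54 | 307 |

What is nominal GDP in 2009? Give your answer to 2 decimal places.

€36106.73

Nominal GDP 2009 = Σ (p_2009 × q_2009) = 22.69·1135 + 3.90·172 + 31.54·307 = 36106.73.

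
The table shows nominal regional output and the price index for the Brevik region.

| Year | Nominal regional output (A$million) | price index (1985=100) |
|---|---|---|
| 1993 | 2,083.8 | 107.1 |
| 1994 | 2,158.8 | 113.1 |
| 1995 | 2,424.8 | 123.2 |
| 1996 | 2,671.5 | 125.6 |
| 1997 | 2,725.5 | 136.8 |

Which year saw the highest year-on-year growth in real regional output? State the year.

1994: real = 2158.8/1.131 = 1908.75; growth vs 1993 (1945.66) = -1.90%.
1995: real = 2424.8/1.232 = 1968.18; growth vs 1994 (1908.75) = 3.11%.
1996: real = 2671.5/1.256 = 2126.99; growth vs 1995 (1968.18) = 8.07%.
1997: real = 2725.5/1.368 = 1992.32; growth vs 1996 (2126.99) = -6.33%.

1996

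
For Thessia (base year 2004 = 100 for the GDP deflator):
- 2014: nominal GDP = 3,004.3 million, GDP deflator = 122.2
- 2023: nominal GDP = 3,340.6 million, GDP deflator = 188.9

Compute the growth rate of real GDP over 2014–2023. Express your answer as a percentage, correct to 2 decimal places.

Real GDP 2014 = 3004.3 / 1.222 = 2458.51.
Real GDP 2023 = 3340.6 / 1.889 = 1768.45.
Real growth = 1768.45 / 2458.51 − 1 = -0.2807.

-28.07%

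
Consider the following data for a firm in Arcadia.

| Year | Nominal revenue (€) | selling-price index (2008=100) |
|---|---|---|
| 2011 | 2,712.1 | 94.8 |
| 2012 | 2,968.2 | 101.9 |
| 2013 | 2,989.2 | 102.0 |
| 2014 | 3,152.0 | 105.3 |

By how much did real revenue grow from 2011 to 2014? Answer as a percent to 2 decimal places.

Real revenue 2011 = 2712.1/0.948 = 2860.86.
Real revenue 2014 = 3152.0/1.053 = 2993.35.
Change = 2993.35/2860.86 − 1 = 0.0463.

4.63%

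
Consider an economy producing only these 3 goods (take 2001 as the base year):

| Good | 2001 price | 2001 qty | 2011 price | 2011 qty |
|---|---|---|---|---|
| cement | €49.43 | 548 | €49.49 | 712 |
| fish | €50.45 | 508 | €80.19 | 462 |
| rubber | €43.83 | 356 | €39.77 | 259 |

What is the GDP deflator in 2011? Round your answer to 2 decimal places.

Nominal GDP 2011 = 49.49·712 + 80.19·462 + 39.77·259 = 82585.09.
Real GDP 2011 (at 2001 prices) = 49.43·712 + 50.45·462 + 43.83·259 = 69854.03.
Deflator = Nominal/Real × 100 = 82585.09/69854.03 × 100 = 118.225.

118.23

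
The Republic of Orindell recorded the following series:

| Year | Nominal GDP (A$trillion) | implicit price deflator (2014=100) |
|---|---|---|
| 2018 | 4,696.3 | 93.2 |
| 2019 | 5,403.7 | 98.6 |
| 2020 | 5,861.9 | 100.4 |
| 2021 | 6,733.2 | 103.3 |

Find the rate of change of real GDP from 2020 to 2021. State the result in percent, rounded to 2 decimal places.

11.64%

Real GDP 2020 = 5861.9/1.004 = 5838.55.
Real GDP 2021 = 6733.2/1.033 = 6518.10.
Change = 6518.10/5838.55 − 1 = 0.1164.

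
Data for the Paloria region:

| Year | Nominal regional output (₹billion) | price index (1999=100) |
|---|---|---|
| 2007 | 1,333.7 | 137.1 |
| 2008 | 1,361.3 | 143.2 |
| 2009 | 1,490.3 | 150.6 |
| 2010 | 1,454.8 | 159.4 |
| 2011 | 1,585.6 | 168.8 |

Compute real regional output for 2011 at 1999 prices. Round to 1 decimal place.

Real regional output 2011 = 1585.6 / 1.688 = 939.34.

₹939.3 billion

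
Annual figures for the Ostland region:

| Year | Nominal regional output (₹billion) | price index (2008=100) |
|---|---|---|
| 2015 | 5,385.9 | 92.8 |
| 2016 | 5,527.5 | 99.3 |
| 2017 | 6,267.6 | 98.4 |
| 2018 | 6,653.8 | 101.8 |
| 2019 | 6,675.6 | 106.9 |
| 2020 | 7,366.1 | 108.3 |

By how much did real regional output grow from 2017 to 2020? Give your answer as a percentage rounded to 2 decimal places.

6.78%

Real regional output 2017 = 6267.6/0.984 = 6369.51.
Real regional output 2020 = 7366.1/1.083 = 6801.57.
Change = 6801.57/6369.51 − 1 = 0.0678.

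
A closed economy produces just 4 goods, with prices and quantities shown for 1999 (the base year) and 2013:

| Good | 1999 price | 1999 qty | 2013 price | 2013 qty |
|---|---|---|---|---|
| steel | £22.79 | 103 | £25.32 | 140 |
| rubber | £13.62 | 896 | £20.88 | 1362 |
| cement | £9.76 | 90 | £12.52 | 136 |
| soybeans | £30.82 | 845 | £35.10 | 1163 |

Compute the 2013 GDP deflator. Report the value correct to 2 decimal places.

126.47

Nominal GDP 2013 = 25.32·140 + 20.88·1362 + 12.52·136 + 35.10·1163 = 74507.38.
Real GDP 2013 (at 1999 prices) = 22.79·140 + 13.62·1362 + 9.76·136 + 30.82·1163 = 58912.06.
Deflator = Nominal/Real × 100 = 74507.38/58912.06 × 100 = 126.472.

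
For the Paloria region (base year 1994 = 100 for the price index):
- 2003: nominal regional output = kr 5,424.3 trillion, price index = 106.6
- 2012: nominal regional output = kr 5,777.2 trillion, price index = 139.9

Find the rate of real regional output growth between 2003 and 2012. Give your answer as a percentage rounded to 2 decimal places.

-18.85%

Real regional output 2003 = 5424.3 / 1.066 = 5088.46.
Real regional output 2012 = 5777.2 / 1.399 = 4129.52.
Real growth = 4129.52 / 5088.46 − 1 = -0.1885.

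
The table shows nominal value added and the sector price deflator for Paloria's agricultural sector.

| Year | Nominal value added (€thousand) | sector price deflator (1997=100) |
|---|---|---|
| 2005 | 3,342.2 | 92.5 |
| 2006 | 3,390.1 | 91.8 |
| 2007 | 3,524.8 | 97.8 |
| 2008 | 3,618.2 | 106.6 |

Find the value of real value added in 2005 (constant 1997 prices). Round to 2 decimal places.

Real value added 2005 = 3342.2 / 0.925 = 3613.19.

€3,613.19 thousand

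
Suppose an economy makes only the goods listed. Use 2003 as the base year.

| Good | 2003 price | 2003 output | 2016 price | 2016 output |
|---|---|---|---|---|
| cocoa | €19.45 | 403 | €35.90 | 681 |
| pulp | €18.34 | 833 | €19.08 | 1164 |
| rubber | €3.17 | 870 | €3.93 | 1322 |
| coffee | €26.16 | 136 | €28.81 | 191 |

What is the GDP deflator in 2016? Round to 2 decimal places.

Nominal GDP 2016 = 35.90·681 + 19.08·1164 + 3.93·1322 + 28.81·191 = 57355.19.
Real GDP 2016 (at 2003 prices) = 19.45·681 + 18.34·1164 + 3.17·1322 + 26.16·191 = 43780.51.
Deflator = Nominal/Real × 100 = 57355.19/43780.51 × 100 = 131.006.

131.01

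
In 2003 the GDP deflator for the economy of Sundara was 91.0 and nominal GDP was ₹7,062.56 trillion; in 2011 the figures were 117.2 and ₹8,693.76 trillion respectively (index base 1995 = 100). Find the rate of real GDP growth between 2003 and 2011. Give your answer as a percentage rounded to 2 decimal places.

Real GDP 2003 = 7062.56 / 0.910 = 7761.05.
Real GDP 2011 = 8693.76 / 1.172 = 7417.88.
Real growth = 7417.88 / 7761.05 − 1 = -0.0442.

-4.42%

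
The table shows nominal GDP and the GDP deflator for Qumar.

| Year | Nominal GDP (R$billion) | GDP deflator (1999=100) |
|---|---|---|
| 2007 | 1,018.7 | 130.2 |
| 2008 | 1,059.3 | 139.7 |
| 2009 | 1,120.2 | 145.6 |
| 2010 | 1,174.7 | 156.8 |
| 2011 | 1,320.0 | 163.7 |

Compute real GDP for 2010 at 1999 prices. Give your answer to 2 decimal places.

R$749.17 billion

Real GDP 2010 = 1174.7 / 1.568 = 749.17.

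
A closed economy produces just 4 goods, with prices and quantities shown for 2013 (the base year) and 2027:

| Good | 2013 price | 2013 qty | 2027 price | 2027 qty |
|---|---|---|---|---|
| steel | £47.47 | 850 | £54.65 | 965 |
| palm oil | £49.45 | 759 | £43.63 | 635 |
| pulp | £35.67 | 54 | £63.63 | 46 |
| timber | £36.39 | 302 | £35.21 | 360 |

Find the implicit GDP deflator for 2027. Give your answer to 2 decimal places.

104.45

Nominal GDP 2027 = 54.65·965 + 43.63·635 + 63.63·46 + 35.21·360 = 96044.88.
Real GDP 2027 (at 2013 prices) = 47.47·965 + 49.45·635 + 35.67·46 + 36.39·360 = 91950.52.
Deflator = Nominal/Real × 100 = 96044.88/91950.52 × 100 = 104.453.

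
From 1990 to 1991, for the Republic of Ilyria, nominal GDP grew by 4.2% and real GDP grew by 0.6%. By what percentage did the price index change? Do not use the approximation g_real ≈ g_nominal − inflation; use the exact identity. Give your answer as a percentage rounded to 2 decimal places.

3.58%

(1 + g_nom) = (1 + g_real)(1 + π), so π = 1.0420 / 1.0060 − 1 = 0.03579.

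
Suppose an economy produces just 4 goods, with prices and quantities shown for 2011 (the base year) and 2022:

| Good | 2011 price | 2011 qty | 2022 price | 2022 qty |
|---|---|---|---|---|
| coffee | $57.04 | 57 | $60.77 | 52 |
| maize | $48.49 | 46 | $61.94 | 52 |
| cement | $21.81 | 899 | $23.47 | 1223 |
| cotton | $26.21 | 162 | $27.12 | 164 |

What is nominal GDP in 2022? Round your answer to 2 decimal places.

Nominal GDP 2022 = Σ (p_2022 × q_2022) = 60.77·52 + 61.94·52 + 23.47·1223 + 27.12·164 = 39532.41.

$39532.41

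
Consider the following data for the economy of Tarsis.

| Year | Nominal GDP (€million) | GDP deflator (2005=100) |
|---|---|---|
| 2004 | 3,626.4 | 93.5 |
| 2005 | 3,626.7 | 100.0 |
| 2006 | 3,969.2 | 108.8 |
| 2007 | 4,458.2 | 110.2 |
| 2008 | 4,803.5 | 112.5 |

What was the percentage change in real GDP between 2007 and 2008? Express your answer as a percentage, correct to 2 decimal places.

5.54%

Real GDP 2007 = 4458.2/1.102 = 4045.55.
Real GDP 2008 = 4803.5/1.125 = 4269.78.
Change = 4269.78/4045.55 − 1 = 0.0554.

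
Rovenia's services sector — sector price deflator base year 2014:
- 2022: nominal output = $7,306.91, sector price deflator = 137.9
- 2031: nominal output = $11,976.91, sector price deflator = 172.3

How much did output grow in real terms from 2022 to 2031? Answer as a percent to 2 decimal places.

31.19%

Real output 2022 = 7306.91 / 1.379 = 5298.70.
Real output 2031 = 11976.91 / 1.723 = 6951.20.
Real growth = 6951.20 / 5298.70 − 1 = 0.3119.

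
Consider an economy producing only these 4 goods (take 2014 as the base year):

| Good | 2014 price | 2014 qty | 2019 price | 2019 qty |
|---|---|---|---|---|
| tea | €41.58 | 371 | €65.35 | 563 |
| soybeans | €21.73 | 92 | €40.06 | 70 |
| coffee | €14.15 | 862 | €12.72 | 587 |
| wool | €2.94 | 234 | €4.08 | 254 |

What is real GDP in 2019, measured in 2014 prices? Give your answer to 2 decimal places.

Real GDP 2019 = Σ (p_2014 × q_2019) = 41.58·563 + 21.73·70 + 14.15·587 + 2.94·254 = 33983.45.

€33983.45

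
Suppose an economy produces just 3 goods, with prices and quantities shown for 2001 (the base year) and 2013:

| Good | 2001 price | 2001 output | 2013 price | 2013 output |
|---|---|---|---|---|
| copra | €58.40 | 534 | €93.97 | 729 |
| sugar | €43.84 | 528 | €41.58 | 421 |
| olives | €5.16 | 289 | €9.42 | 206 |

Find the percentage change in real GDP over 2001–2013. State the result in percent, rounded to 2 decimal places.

11.23%

Real GDP 2001 = Nominal GDP 2001 = 58.40·534 + 43.84·528 + 5.16·289 = 55824.36.
Real GDP 2013 (at 2001 prices) = 58.40·729 + 43.84·421 + 5.16·206 = 62093.20.
Real growth = 62093.20/55824.36 − 1 = 0.1123.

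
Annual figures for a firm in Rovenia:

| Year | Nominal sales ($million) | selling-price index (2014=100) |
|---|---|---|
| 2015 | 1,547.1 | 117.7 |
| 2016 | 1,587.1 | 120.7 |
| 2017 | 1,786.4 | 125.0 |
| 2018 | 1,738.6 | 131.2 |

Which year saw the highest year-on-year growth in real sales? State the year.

2016: real = 1587.1/1.207 = 1314.91; growth vs 2015 (1314.44) = 0.04%.
2017: real = 1786.4/1.250 = 1429.12; growth vs 2016 (1314.91) = 8.69%.
2018: real = 1738.6/1.312 = 1325.15; growth vs 2017 (1429.12) = -7.28%.

2017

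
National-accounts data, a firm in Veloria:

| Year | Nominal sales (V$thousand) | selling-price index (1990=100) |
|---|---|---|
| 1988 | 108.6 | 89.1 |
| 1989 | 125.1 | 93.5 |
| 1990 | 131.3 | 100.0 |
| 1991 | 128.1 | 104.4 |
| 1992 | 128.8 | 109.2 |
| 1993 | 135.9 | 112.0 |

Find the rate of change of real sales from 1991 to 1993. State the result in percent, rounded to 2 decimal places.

Real sales 1991 = 128.1/1.044 = 122.70.
Real sales 1993 = 135.9/1.120 = 121.34.
Change = 121.34/122.70 − 1 = -0.0111.

-1.11%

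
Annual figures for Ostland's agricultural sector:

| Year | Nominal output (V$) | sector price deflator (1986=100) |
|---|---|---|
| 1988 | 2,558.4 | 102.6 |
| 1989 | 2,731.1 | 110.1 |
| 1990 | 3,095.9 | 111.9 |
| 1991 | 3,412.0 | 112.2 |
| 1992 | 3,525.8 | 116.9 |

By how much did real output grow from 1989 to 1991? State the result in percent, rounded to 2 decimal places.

22.59%

Real output 1989 = 2731.1/1.101 = 2480.56.
Real output 1991 = 3412.0/1.122 = 3041.00.
Change = 3041.00/2480.56 − 1 = 0.2259.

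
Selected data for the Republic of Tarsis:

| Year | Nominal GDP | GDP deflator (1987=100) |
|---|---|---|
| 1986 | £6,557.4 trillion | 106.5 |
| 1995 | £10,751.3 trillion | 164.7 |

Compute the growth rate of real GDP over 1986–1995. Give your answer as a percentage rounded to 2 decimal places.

Real GDP 1986 = 6557.4 / 1.065 = 6157.18.
Real GDP 1995 = 10751.3 / 1.647 = 6527.81.
Real growth = 6527.81 / 6157.18 − 1 = 0.0602.

6.02%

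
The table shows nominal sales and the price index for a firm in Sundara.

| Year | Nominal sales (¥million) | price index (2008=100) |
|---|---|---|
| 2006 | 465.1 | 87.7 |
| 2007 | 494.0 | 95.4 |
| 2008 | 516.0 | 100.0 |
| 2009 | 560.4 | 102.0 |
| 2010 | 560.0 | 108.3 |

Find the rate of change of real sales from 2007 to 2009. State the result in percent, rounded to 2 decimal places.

6.10%

Real sales 2007 = 494.0/0.954 = 517.82.
Real sales 2009 = 560.4/1.020 = 549.41.
Change = 549.41/517.82 − 1 = 0.0610.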